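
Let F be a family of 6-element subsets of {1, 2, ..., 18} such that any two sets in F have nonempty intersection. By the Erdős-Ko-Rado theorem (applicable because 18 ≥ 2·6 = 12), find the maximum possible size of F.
max |F| = C(17, 5) = 6188

The Erdős-Ko-Rado theorem states: for n ≥ 2k, an intersecting family of k-subsets of an n-element set has size at most C(n − 1, k − 1), with equality for 'star' families {A ⊆ [n] : |A| = k, i ∈ A} (fix an element i). For n = 18, k = 6: C(17, 5) = 6188.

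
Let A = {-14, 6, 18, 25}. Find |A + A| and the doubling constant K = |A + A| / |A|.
K = |A + A| / |A| = 10/4 = 5/2

Enumerate A + A = {a + b : a, b ∈ A}. With |A| = 4, there are |A|^2 = 16 ordered sum pairs; collecting distinct values, A + A = {-28, -8, 4, 11, 12, 24, 31, 36, 43, 50}, so |A + A| = 10. Thus K = 10/4 = 5/2. For comparison, the minimum possible |A + A| over all 4-element sets is 2·4 − 1 = 7 (so min K = 7/4), attained only by arithmetic progressions.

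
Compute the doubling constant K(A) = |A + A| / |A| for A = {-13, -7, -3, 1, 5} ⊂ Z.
K = |A + A| / |A| = 12/5

Enumerate A + A = {a + b : a, b ∈ A}. With |A| = 5, there are |A|^2 = 25 ordered sum pairs; collecting distinct values, A + A = {-26, -20, -16, -14, -12, -10, -8, -6, -2, 2, 6, 10}, so |A + A| = 12. Thus K = 12/5. For comparison, the minimum possible |A + A| over all 5-element sets is 2·5 − 1 = 9 (so min K = 9/5), attained only by arithmetic progressions.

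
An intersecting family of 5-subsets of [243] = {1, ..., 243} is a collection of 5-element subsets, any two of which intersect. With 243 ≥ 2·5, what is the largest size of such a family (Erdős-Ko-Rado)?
max |F| = C(242, 4) = 139389580

The Erdős-Ko-Rado theorem states: for n ≥ 2k, an intersecting family of k-subsets of an n-element set has size at most C(n − 1, k − 1), with equality for 'star' families {A ⊆ [n] : |A| = k, i ∈ A} (fix an element i). For n = 243, k = 5: C(242, 4) = 139389580.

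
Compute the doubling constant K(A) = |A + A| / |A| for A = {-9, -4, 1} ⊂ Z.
K = |A + A| / |A| = 5/3

Enumerate A + A = {a + b : a, b ∈ A}. With |A| = 3, there are |A|^2 = 9 ordered sum pairs; collecting distinct values, A + A = {-18, -13, -8, -3, 2}, so |A + A| = 5. Thus K = 5/3. Here |A + A| = 2|A| − 1 = 5, the minimum possible — so K = 5/3 is minimal, which holds iff A is an arithmetic progression.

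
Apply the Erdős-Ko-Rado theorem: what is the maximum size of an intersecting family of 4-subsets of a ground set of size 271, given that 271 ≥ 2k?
max |F| = C(270, 3) = 3244140

The Erdős-Ko-Rado theorem states: for n ≥ 2k, an intersecting family of k-subsets of an n-element set has size at most C(n − 1, k − 1), with equality for 'star' families {A ⊆ [n] : |A| = k, i ∈ A} (fix an element i). For n = 271, k = 4: C(270, 3) = 3244140.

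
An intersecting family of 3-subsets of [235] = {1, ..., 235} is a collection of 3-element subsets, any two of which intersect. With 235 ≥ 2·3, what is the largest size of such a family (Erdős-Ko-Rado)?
max |F| = C(234, 2) = 27261

The Erdős-Ko-Rado theorem states: for n ≥ 2k, an intersecting family of k-subsets of an n-element set has size at most C(n − 1, k − 1), with equality for 'star' families {A ⊆ [n] : |A| = k, i ∈ A} (fix an element i). For n = 235, k = 3: C(234, 2) = 27261.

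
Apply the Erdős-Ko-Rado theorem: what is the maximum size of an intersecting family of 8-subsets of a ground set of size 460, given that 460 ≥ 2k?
max |F| = C(459, 7) = 813381183503226

The Erdős-Ko-Rado theorem states: for n ≥ 2k, an intersecting family of k-subsets of an n-element set has size at most C(n − 1, k − 1), with equality for 'star' families {A ⊆ [n] : |A| = k, i ∈ A} (fix an element i). For n = 460, k = 8: C(459, 7) = 813381183503226.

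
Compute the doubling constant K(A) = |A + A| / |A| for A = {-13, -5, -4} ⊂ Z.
K = |A + A| / |A| = 6/3 = 2

Enumerate A + A = {a + b : a, b ∈ A}. With |A| = 3, there are |A|^2 = 9 ordered sum pairs; collecting distinct values, A + A = {-26, -18, -17, -10, -9, -8}, so |A + A| = 6. Thus K = 6/3 = 2. For comparison, the minimum possible |A + A| over all 3-element sets is 2·3 − 1 = 5 (so min K = 5/3), attained only by arithmetic progressions.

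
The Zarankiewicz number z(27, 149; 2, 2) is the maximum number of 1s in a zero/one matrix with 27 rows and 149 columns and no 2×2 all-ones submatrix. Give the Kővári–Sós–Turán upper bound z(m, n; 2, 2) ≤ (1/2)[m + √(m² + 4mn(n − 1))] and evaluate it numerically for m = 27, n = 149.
z(27, 149; 2, 2) ≤ (1/2)[27 + √(27² + 4·27·149·148)] = (1/2)[27 + √2382345] = 785.2423

Kővári–Sós–Turán: let r_1, ..., r_27 be the row sums and z = Σ r_i the total number of 1s. Each pair of columns can share at most one row with both entries 1 (else a 2×2 all-ones block appears), so Σ_i C(r_i, 2) ≤ C(149, 2) = 11026. By convexity Σ_i C(r_i, 2) ≥ 27·C(z/27, 2) = z(z − 27)/(2·27), giving z² − 27z − 27·149·148 ≤ 0 and hence z ≤ (1/2)[27 + √(729 + 4·595404)] = (1/2)[27 + √2382345] ≈ (1/2)(27 + 1543.4847) = 785.2423.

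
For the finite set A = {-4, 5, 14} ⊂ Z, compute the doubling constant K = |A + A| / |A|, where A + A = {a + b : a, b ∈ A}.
K = |A + A| / |A| = 5/3

Enumerate A + A = {a + b : a, b ∈ A}. With |A| = 3, there are |A|^2 = 9 ordered sum pairs; collecting distinct values, A + A = {-8, 1, 10, 19, 28}, so |A + A| = 5. Thus K = 5/3. Here |A + A| = 2|A| − 1 = 5, the minimum possible — so K = 5/3 is minimal, which holds iff A is an arithmetic progression.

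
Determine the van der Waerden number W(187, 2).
W(187, 2) = 187 + 1 = 188

A 2-term AP is any pair of integers, so a monochromatic 2-AP exists iff some colour is used at least twice. With 187 colours, the colouring i ↦ i on {1, ..., 187} uses each colour once, avoiding any monochromatic pair, so W(187, 2) > 187. For {1, ..., 188}, pigeonhole forces two integers of the same colour, which form a monochromatic 2-AP. Hence W(187, 2) = 188.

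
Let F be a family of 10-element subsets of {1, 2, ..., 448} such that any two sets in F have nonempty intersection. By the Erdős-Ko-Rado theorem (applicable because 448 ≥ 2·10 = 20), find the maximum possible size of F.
max |F| = C(447, 9) = 1810523273387323495

Erdős-Ko-Rado (1961): when n ≥ 2k, max |F| = C(n−1, k−1). The bound is attained by the star {A : i ∈ A} for any fixed i ∈ [n]. Here C(448−1, 10−1) = C(447, 9) = 1810523273387323495.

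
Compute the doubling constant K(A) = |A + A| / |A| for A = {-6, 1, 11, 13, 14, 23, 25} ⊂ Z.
K = |A + A| / |A| = 25/7

Enumerate A + A = {a + b : a, b ∈ A}. With |A| = 7, there are |A|^2 = 49 ordered sum pairs; collecting distinct values, A + A = {-12, -5, 2, 5, 7, 8, 12, 14, 15, 17, 19, 22, 24, 25, 26, 27, 28, 34, 36, 37, 38, 39, 46, 48, 50}, so |A + A| = 25. Thus K = 25/7. For comparison, the minimum possible |A + A| over all 7-element sets is 2·7 − 1 = 13 (so min K = 13/7), attained only by arithmetic progressions.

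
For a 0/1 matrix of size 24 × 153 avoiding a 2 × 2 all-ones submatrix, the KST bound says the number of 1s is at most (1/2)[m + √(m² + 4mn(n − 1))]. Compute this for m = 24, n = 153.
z(24, 153; 2, 2) ≤ (1/2)[24 + √(24² + 4·24·153·152)] = (1/2)[24 + √2233152] = 759.1867

Kővári–Sós–Turán: let r_1, ..., r_24 be the row sums and z = Σ r_i the total number of 1s. Each pair of columns can share at most one row with both entries 1 (else a 2×2 all-ones block appears), so Σ_i C(r_i, 2) ≤ C(153, 2) = 11628. By convexity Σ_i C(r_i, 2) ≥ 24·C(z/24, 2) = z(z − 24)/(2·24), giving z² − 24z − 24·153·152 ≤ 0 and hence z ≤ (1/2)[24 + √(576 + 4·558144)] = (1/2)[24 + √2233152] ≈ (1/2)(24 + 1494.3734) = 759.1867.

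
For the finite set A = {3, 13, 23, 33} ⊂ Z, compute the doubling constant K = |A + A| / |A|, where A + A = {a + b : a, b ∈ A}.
K = |A + A| / |A| = 7/4

Enumerate A + A = {a + b : a, b ∈ A}. With |A| = 4, there are |A|^2 = 16 ordered sum pairs; collecting distinct values, A + A = {6, 16, 26, 36, 46, 56, 66}, so |A + A| = 7. Thus K = 7/4. Here |A + A| = 2|A| − 1 = 7, the minimum possible — so K = 7/4 is minimal, which holds iff A is an arithmetic progression.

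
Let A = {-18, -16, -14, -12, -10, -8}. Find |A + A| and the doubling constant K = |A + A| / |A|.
K = |A + A| / |A| = 11/6

Enumerate A + A = {a + b : a, b ∈ A}. With |A| = 6, there are |A|^2 = 36 ordered sum pairs; collecting distinct values, A + A = {-36, -34, -32, -30, -28, -26, -24, -22, -20, -18, -16}, so |A + A| = 11. Thus K = 11/6. Here |A + A| = 2|A| − 1 = 11, the minimum possible — so K = 11/6 is minimal, which holds iff A is an arithmetic progression.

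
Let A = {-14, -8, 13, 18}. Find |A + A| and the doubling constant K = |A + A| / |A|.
K = |A + A| / |A| = 10/4 = 5/2

Enumerate A + A = {a + b : a, b ∈ A}. With |A| = 4, there are |A|^2 = 16 ordered sum pairs; collecting distinct values, A + A = {-28, -22, -16, -1, 4, 5, 10, 26, 31, 36}, so |A + A| = 10. Thus K = 10/4 = 5/2. For comparison, the minimum possible |A + A| over all 4-element sets is 2·4 − 1 = 7 (so min K = 7/4), attained only by arithmetic progressions.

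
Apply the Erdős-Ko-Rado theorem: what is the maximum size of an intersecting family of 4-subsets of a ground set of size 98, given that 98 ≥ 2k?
max |F| = C(97, 3) = 147440

Erdős-Ko-Rado (1961): when n ≥ 2k, max |F| = C(n−1, k−1). The bound is attained by the star {A : i ∈ A} for any fixed i ∈ [n]. Here C(98−1, 4−1) = C(97, 3) = 147440.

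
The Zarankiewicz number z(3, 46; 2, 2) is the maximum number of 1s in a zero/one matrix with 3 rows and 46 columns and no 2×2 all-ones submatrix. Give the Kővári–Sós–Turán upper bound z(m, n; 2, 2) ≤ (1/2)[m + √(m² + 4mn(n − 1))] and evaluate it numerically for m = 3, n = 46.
z(3, 46; 2, 2) ≤ (1/2)[3 + √(3² + 4·3·46·45)] = (1/2)[3 + √24849] = 80.3178

Kővári–Sós–Turán: let r_1, ..., r_3 be the row sums and z = Σ r_i the total number of 1s. Each pair of columns can share at most one row with both entries 1 (else a 2×2 all-ones block appears), so Σ_i C(r_i, 2) ≤ C(46, 2) = 1035. By convexity Σ_i C(r_i, 2) ≥ 3·C(z/3, 2) = z(z − 3)/(2·3), giving z² − 3z − 3·46·45 ≤ 0 and hence z ≤ (1/2)[3 + √(9 + 4·6210)] = (1/2)[3 + √24849] ≈ (1/2)(3 + 157.6357) = 80.3178.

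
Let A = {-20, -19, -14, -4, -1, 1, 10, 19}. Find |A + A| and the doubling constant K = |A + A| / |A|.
K = |A + A| / |A| = 33/8

Enumerate A + A = {a + b : a, b ∈ A}. With |A| = 8, there are |A|^2 = 64 ordered sum pairs; collecting distinct values, A + A = {-40, -39, -38, -34, -33, -28, -24, -23, -21, -20, -19, -18, -15, -13, -10, -9, -8, -5, -4, -3, -2, -1, 0, 2, 5, 6, 9, 11, 15, 18, 20, 29, 38}, so |A + A| = 33. Thus K = 33/8. For comparison, the minimum possible |A + A| over all 8-element sets is 2·8 − 1 = 15 (so min K = 15/8), attained only by arithmetic progressions.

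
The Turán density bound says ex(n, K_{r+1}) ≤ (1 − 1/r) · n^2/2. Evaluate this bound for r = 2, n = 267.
Turán density bound = (1/2) · 267^2/2 = 71289/4 ≈ 17822.25

Turán's theorem: ex(n, K_{r+1}) is achieved by the complete r-partite Turán graph T(n, r) with parts as balanced as possible, and is at most (1 − 1/r) · n^2/2. For r = 2, n = 267: the density bound is (1/2) · 71289/2 = 71289/4 ≈ 17822.25. The integer-valued extremum is e(T(267, 2)) = 17822, which is strictly less than the density bound 71289/4 since 2 ∤ 267 (the parts of T(267, 2) cannot all be equal).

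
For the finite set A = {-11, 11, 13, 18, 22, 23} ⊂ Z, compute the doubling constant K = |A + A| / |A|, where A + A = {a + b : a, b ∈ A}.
K = |A + A| / |A| = 20/6 = 10/3

Enumerate A + A = {a + b : a, b ∈ A}. With |A| = 6, there are |A|^2 = 36 ordered sum pairs; collecting distinct values, A + A = {-22, 0, 2, 7, 11, 12, 22, 24, 26, 29, 31, 33, 34, 35, 36, 40, 41, 44, 45, 46}, so |A + A| = 20. Thus K = 20/6 = 10/3. For comparison, the minimum possible |A + A| over all 6-element sets is 2·6 − 1 = 11 (so min K = 11/6), attained only by arithmetic progressions.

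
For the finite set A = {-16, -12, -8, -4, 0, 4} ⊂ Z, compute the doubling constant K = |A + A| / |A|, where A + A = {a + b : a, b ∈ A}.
K = |A + A| / |A| = 11/6

Enumerate A + A = {a + b : a, b ∈ A}. With |A| = 6, there are |A|^2 = 36 ordered sum pairs; collecting distinct values, A + A = {-32, -28, -24, -20, -16, -12, -8, -4, 0, 4, 8}, so |A + A| = 11. Thus K = 11/6. Here |A + A| = 2|A| − 1 = 11, the minimum possible — so K = 11/6 is minimal, which holds iff A is an arithmetic progression.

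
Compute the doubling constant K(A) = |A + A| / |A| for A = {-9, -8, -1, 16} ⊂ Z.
K = |A + A| / |A| = 10/4 = 5/2

Enumerate A + A = {a + b : a, b ∈ A}. With |A| = 4, there are |A|^2 = 16 ordered sum pairs; collecting distinct values, A + A = {-18, -17, -16, -10, -9, -2, 7, 8, 15, 32}, so |A + A| = 10. Thus K = 10/4 = 5/2. For comparison, the minimum possible |A + A| over all 4-element sets is 2·4 − 1 = 7 (so min K = 7/4), attained only by arithmetic progressions.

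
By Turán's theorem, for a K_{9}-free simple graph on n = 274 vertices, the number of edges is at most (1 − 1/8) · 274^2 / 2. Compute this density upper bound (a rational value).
Turán density bound = (7/8) · 274^2/2 = 131383/4 ≈ 32845.75

Turán's theorem: ex(n, K_{r+1}) is achieved by the complete r-partite Turán graph T(n, r) with parts as balanced as possible, and is at most (1 − 1/r) · n^2/2. For r = 8, n = 274: the density bound is (7/8) · 75076/2 = 131383/4 ≈ 32845.75. The integer-valued extremum is e(T(274, 8)) = 32845, which is strictly less than the density bound 131383/4 since 8 ∤ 274 (the parts of T(274, 8) cannot all be equal).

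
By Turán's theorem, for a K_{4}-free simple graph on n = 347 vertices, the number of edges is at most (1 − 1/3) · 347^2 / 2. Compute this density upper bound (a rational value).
Turán density bound = (2/3) · 347^2/2 = 120409/3 ≈ 40136.3333

Turán's theorem: ex(n, K_{r+1}) is achieved by the complete r-partite Turán graph T(n, r) with parts as balanced as possible, and is at most (1 − 1/r) · n^2/2. For r = 3, n = 347: the density bound is (2/3) · 120409/2 = 120409/3 ≈ 40136.3333. The integer-valued extremum is e(T(347, 3)) = 40136, which is strictly less than the density bound 120409/3 since 3 ∤ 347 (the parts of T(347, 3) cannot all be equal).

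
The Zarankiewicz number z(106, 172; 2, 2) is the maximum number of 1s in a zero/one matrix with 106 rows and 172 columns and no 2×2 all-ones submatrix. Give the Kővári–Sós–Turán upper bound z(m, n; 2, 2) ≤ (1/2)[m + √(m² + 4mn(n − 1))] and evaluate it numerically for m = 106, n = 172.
z(106, 172; 2, 2) ≤ (1/2)[106 + √(106² + 4·106·172·171)] = (1/2)[106 + √12481924] = 1819.4883

Kővári–Sós–Turán: let r_1, ..., r_106 be the row sums and z = Σ r_i the total number of 1s. Each pair of columns can share at most one row with both entries 1 (else a 2×2 all-ones block appears), so Σ_i C(r_i, 2) ≤ C(172, 2) = 14706. By convexity Σ_i C(r_i, 2) ≥ 106·C(z/106, 2) = z(z − 106)/(2·106), giving z² − 106z − 106·172·171 ≤ 0 and hence z ≤ (1/2)[106 + √(11236 + 4·3117672)] = (1/2)[106 + √12481924] ≈ (1/2)(106 + 3532.9766) = 1819.4883.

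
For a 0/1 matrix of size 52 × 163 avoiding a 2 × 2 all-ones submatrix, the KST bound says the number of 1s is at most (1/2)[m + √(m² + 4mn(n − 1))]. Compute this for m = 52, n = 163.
z(52, 163; 2, 2) ≤ (1/2)[52 + √(52² + 4·52·163·162)] = (1/2)[52 + √5495152] = 1198.087

Kővári–Sós–Turán: let r_1, ..., r_52 be the row sums and z = Σ r_i the total number of 1s. Each pair of columns can share at most one row with both entries 1 (else a 2×2 all-ones block appears), so Σ_i C(r_i, 2) ≤ C(163, 2) = 13203. By convexity Σ_i C(r_i, 2) ≥ 52·C(z/52, 2) = z(z − 52)/(2·52), giving z² − 52z − 52·163·162 ≤ 0 and hence z ≤ (1/2)[52 + √(2704 + 4·1373112)] = (1/2)[52 + √5495152] ≈ (1/2)(52 + 2344.1741) = 1198.087.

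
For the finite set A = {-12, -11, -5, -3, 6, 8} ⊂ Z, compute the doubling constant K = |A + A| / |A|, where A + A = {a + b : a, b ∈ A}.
K = |A + A| / |A| = 19/6

Enumerate A + A = {a + b : a, b ∈ A}. With |A| = 6, there are |A|^2 = 36 ordered sum pairs; collecting distinct values, A + A = {-24, -23, -22, -17, -16, -15, -14, -10, -8, -6, -5, -4, -3, 1, 3, 5, 12, 14, 16}, so |A + A| = 19. Thus K = 19/6. For comparison, the minimum possible |A + A| over all 6-element sets is 2·6 − 1 = 11 (so min K = 11/6), attained only by arithmetic progressions.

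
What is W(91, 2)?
W(91, 2) = 91 + 1 = 92

A 2-term AP is any pair of integers, so a monochromatic 2-AP exists iff some colour is used at least twice. With 91 colours, the colouring i ↦ i on {1, ..., 91} uses each colour once, avoiding any monochromatic pair, so W(91, 2) > 91. For {1, ..., 92}, pigeonhole forces two integers of the same colour, which form a monochromatic 2-AP. Hence W(91, 2) = 92.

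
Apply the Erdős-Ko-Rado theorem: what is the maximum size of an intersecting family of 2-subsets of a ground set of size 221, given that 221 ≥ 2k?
max |F| = C(220, 1) = 220

Erdős-Ko-Rado (1961): when n ≥ 2k, max |F| = C(n−1, k−1). The bound is attained by the star {A : i ∈ A} for any fixed i ∈ [n]. Here C(221−1, 2−1) = C(220, 1) = 220.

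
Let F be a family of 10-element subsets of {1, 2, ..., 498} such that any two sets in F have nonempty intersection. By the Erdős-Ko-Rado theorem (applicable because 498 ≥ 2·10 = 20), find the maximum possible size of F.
max |F| = C(497, 9) = 4740297879519772570

The Erdős-Ko-Rado theorem states: for n ≥ 2k, an intersecting family of k-subsets of an n-element set has size at most C(n − 1, k − 1), with equality for 'star' families {A ⊆ [n] : |A| = k, i ∈ A} (fix an element i). For n = 498, k = 10: C(497, 9) = 4740297879519772570.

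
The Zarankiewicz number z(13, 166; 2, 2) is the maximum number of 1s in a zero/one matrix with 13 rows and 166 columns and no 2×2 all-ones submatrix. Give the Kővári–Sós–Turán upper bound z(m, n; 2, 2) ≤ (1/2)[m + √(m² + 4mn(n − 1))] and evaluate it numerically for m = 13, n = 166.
z(13, 166; 2, 2) ≤ (1/2)[13 + √(13² + 4·13·166·165)] = (1/2)[13 + √1424449] = 603.2514

Kővári–Sós–Turán: let r_1, ..., r_13 be the row sums and z = Σ r_i the total number of 1s. Each pair of columns can share at most one row with both entries 1 (else a 2×2 all-ones block appears), so Σ_i C(r_i, 2) ≤ C(166, 2) = 13695. By convexity Σ_i C(r_i, 2) ≥ 13·C(z/13, 2) = z(z − 13)/(2·13), giving z² − 13z − 13·166·165 ≤ 0 and hence z ≤ (1/2)[13 + √(169 + 4·356070)] = (1/2)[13 + √1424449] ≈ (1/2)(13 + 1193.5028) = 603.2514.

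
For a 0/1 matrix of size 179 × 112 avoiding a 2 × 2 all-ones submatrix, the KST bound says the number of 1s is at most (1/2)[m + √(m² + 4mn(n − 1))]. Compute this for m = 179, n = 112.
z(179, 112; 2, 2) ≤ (1/2)[179 + √(179² + 4·179·112·111)] = (1/2)[179 + √8933353] = 1583.9358

Kővári–Sós–Turán: let r_1, ..., r_179 be the row sums and z = Σ r_i the total number of 1s. Each pair of columns can share at most one row with both entries 1 (else a 2×2 all-ones block appears), so Σ_i C(r_i, 2) ≤ C(112, 2) = 6216. By convexity Σ_i C(r_i, 2) ≥ 179·C(z/179, 2) = z(z − 179)/(2·179), giving z² − 179z − 179·112·111 ≤ 0 and hence z ≤ (1/2)[179 + √(32041 + 4·2225328)] = (1/2)[179 + √8933353] ≈ (1/2)(179 + 2988.8715) = 1583.9358.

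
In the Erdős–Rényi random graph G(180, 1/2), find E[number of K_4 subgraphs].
E[# K_4] = C(180, 4) · (1/2)^C(4, 2) = 42296805 / 2^6 = 660887.578125

For each 4-subset S of vertices (there are C(180, 4) = 42296805 such S), let X_S = 1 if S induces a K_4 (all C(4, 2) = 6 edges present). Then P(X_S = 1) = (1/2)^6 = 1/64. By linearity of expectation, E[# K_4] = C(180, 4) · (1/2)^6 = 42296805 / 64 = 660887.578125.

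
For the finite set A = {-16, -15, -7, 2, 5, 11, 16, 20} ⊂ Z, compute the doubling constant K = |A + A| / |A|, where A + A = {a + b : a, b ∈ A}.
K = |A + A| / |A| = 30/8 = 15/4

Enumerate A + A = {a + b : a, b ∈ A}. With |A| = 8, there are |A|^2 = 64 ordered sum pairs; collecting distinct values, A + A = {-32, -31, -30, -23, -22, -14, -13, -11, -10, -5, -4, -2, 0, 1, 4, 5, 7, 9, 10, 13, 16, 18, 21, 22, 25, 27, 31, 32, 36, 40}, so |A + A| = 30. Thus K = 30/8 = 15/4. For comparison, the minimum possible |A + A| over all 8-element sets is 2·8 − 1 = 15 (so min K = 15/8), attained only by arithmetic progressions.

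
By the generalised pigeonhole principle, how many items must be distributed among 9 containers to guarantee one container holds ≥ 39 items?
n = (39 − 1)·9 + 1 = 343

By the generalised pigeonhole principle, to guarantee some box contains ≥ r objects we need more than (r − 1) · k objects total. Threshold: n = (r − 1) · k + 1. With r = 39 and k = 9: n = 38 · 9 + 1 = 342 + 1 = 343. For n = 342 = 38 · 9, we can put exactly 38 objects in every box, avoiding 39 in any single one — so 343 is tight.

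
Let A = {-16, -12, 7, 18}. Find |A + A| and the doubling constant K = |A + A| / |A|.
K = |A + A| / |A| = 10/4 = 5/2

Enumerate A + A = {a + b : a, b ∈ A}. With |A| = 4, there are |A|^2 = 16 ordered sum pairs; collecting distinct values, A + A = {-32, -28, -24, -9, -5, 2, 6, 14, 25, 36}, so |A + A| = 10. Thus K = 10/4 = 5/2. For comparison, the minimum possible |A + A| over all 4-element sets is 2·4 − 1 = 7 (so min K = 7/4), attained only by arithmetic progressions.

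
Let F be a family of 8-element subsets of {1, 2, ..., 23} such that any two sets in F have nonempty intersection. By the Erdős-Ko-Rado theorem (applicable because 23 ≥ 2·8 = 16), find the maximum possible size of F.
max |F| = C(22, 7) = 170544

Erdős-Ko-Rado (1961): when n ≥ 2k, max |F| = C(n−1, k−1). The bound is attained by the star {A : i ∈ A} for any fixed i ∈ [n]. Here C(23−1, 8−1) = C(22, 7) = 170544.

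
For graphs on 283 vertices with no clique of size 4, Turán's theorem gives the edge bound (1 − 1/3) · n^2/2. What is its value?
Turán density bound = (2/3) · 283^2/2 = 80089/3 ≈ 26696.3333

Turán's theorem: ex(n, K_{r+1}) is achieved by the complete r-partite Turán graph T(n, r) with parts as balanced as possible, and is at most (1 − 1/r) · n^2/2. For r = 3, n = 283: the density bound is (2/3) · 80089/2 = 80089/3 ≈ 26696.3333. The integer-valued extremum is e(T(283, 3)) = 26696, which is strictly less than the density bound 80089/3 since 3 ∤ 283 (the parts of T(283, 3) cannot all be equal).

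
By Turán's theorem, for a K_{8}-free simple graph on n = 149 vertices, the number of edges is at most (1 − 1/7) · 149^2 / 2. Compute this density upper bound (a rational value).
Turán density bound = (6/7) · 149^2/2 = 66603/7 ≈ 9514.7143

Turán's theorem: ex(n, K_{r+1}) is achieved by the complete r-partite Turán graph T(n, r) with parts as balanced as possible, and is at most (1 − 1/r) · n^2/2. For r = 7, n = 149: the density bound is (6/7) · 22201/2 = 66603/7 ≈ 9514.7143. The integer-valued extremum is e(T(149, 7)) = 9514, which is strictly less than the density bound 66603/7 since 7 ∤ 149 (the parts of T(149, 7) cannot all be equal).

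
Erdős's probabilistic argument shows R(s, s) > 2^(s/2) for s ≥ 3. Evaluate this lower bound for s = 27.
2^(27/2) = 11585.2375; so R(27, 27) > 11585.2375

Colour each edge of K_n uniformly at random with red/blue. The expected number of monochromatic K_27 is C(n, 27) · 2 · 2^(−C(27,2)). If C(n, 27) · 2^(1 − C(27,2)) < 1, then with positive probability no monochromatic K_27 exists, so R(27, 27) > n. The standard estimate C(n, 27) ≤ n^27/27! shows this inequality holds whenever n ≤ 2^(27/2) (since 27! · 2^(C(27,2) − 1) > 2^(27^2/2) ≥ n^27). Hence R(27, 27) > 2^(27/2) = 11585.2375.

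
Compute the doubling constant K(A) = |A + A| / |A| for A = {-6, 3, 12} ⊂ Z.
K = |A + A| / |A| = 5/3

Enumerate A + A = {a + b : a, b ∈ A}. With |A| = 3, there are |A|^2 = 9 ordered sum pairs; collecting distinct values, A + A = {-12, -3, 6, 15, 24}, so |A + A| = 5. Thus K = 5/3. Here |A + A| = 2|A| − 1 = 5, the minimum possible — so K = 5/3 is minimal, which holds iff A is an arithmetic progression.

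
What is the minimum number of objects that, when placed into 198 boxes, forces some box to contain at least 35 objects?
n = (35 − 1)·198 + 1 = 6733

By the generalised pigeonhole principle, to guarantee some box contains ≥ r objects we need more than (r − 1) · k objects total. Threshold: n = (r − 1) · k + 1. With r = 35 and k = 198: n = 34 · 198 + 1 = 6732 + 1 = 6733. For n = 6732 = 34 · 198, we can put exactly 34 objects in every box, avoiding 35 in any single one — so 6733 is tight.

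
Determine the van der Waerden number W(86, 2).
W(86, 2) = 86 + 1 = 87

A 2-term AP is any pair of integers, so a monochromatic 2-AP exists iff some colour is used at least twice. With 86 colours, the colouring i ↦ i on {1, ..., 86} uses each colour once, avoiding any monochromatic pair, so W(86, 2) > 86. For {1, ..., 87}, pigeonhole forces two integers of the same colour, which form a monochromatic 2-AP. Hence W(86, 2) = 87.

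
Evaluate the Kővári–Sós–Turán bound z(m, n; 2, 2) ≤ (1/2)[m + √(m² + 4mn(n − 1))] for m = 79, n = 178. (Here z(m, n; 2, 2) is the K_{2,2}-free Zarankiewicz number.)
z(79, 178; 2, 2) ≤ (1/2)[79 + √(79² + 4·79·178·177)] = (1/2)[79 + √9962137] = 1617.6427

Kővári–Sós–Turán: let r_1, ..., r_79 be the row sums and z = Σ r_i the total number of 1s. Each pair of columns can share at most one row with both entries 1 (else a 2×2 all-ones block appears), so Σ_i C(r_i, 2) ≤ C(178, 2) = 15753. By convexity Σ_i C(r_i, 2) ≥ 79·C(z/79, 2) = z(z − 79)/(2·79), giving z² − 79z − 79·178·177 ≤ 0 and hence z ≤ (1/2)[79 + √(6241 + 4·2488974)] = (1/2)[79 + √9962137] ≈ (1/2)(79 + 3156.2853) = 1617.6427.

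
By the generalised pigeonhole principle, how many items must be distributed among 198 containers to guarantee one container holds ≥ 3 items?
n = (3 − 1)·198 + 1 = 397

By the generalised pigeonhole principle, to guarantee some box contains ≥ r objects we need more than (r − 1) · k objects total. Threshold: n = (r − 1) · k + 1. With r = 3 and k = 198: n = 2 · 198 + 1 = 396 + 1 = 397. For n = 396 = 2 · 198, we can put exactly 2 objects in every box, avoiding 3 in any single one — so 397 is tight.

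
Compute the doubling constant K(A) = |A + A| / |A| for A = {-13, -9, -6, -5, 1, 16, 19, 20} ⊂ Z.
K = |A + A| / |A| = 30/8 = 15/4

Enumerate A + A = {a + b : a, b ∈ A}. With |A| = 8, there are |A|^2 = 64 ordered sum pairs; collecting distinct values, A + A = {-26, -22, -19, -18, -15, -14, -12, -11, -10, -8, -5, -4, 2, 3, 6, 7, 10, 11, 13, 14, 15, 17, 20, 21, 32, 35, 36, 38, 39, 40}, so |A + A| = 30. Thus K = 30/8 = 15/4. For comparison, the minimum possible |A + A| over all 8-element sets is 2·8 − 1 = 15 (so min K = 15/8), attained only by arithmetic progressions.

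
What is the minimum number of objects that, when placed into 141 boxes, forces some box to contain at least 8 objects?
n = (8 − 1)·141 + 1 = 988

By the generalised pigeonhole principle, to guarantee some box contains ≥ r objects we need more than (r − 1) · k objects total. Threshold: n = (r − 1) · k + 1. With r = 8 and k = 141: n = 7 · 141 + 1 = 987 + 1 = 988. For n = 987 = 7 · 141, we can put exactly 7 objects in every box, avoiding 8 in any single one — so 988 is tight.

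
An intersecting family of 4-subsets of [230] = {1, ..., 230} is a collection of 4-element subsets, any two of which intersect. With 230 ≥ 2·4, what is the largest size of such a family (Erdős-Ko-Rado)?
max |F| = C(229, 3) = 1975354

Erdős-Ko-Rado (1961): when n ≥ 2k, max |F| = C(n−1, k−1). The bound is attained by the star {A : i ∈ A} for any fixed i ∈ [n]. Here C(230−1, 4−1) = C(229, 3) = 1975354.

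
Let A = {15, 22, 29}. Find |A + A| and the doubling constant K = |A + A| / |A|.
K = |A + A| / |A| = 5/3

Enumerate A + A = {a + b : a, b ∈ A}. With |A| = 3, there are |A|^2 = 9 ordered sum pairs; collecting distinct values, A + A = {30, 37, 44, 51, 58}, so |A + A| = 5. Thus K = 5/3. Here |A + A| = 2|A| − 1 = 5, the minimum possible — so K = 5/3 is minimal, which holds iff A is an arithmetic progression.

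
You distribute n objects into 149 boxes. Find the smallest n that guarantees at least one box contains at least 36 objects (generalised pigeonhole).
n = (36 − 1)·149 + 1 = 5216

By the generalised pigeonhole principle, to guarantee some box contains ≥ r objects we need more than (r − 1) · k objects total. Threshold: n = (r − 1) · k + 1. With r = 36 and k = 149: n = 35 · 149 + 1 = 5215 + 1 = 5216. For n = 5215 = 35 · 149, we can put exactly 35 objects in every box, avoiding 36 in any single one — so 5216 is tight.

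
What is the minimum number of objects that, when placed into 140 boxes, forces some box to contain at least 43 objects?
n = (43 − 1)·140 + 1 = 5881

By the generalised pigeonhole principle, to guarantee some box contains ≥ r objects we need more than (r − 1) · k objects total. Threshold: n = (r − 1) · k + 1. With r = 43 and k = 140: n = 42 · 140 + 1 = 5880 + 1 = 5881. For n = 5880 = 42 · 140, we can put exactly 42 objects in every box, avoiding 43 in any single one — so 5881 is tight.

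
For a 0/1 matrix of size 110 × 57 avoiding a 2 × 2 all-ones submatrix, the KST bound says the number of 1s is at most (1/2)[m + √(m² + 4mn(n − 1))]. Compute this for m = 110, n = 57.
z(110, 57; 2, 2) ≤ (1/2)[110 + √(110² + 4·110·57·56)] = (1/2)[110 + √1416580] = 650.1008

Kővári–Sós–Turán: let r_1, ..., r_110 be the row sums and z = Σ r_i the total number of 1s. Each pair of columns can share at most one row with both entries 1 (else a 2×2 all-ones block appears), so Σ_i C(r_i, 2) ≤ C(57, 2) = 1596. By convexity Σ_i C(r_i, 2) ≥ 110·C(z/110, 2) = z(z − 110)/(2·110), giving z² − 110z − 110·57·56 ≤ 0 and hence z ≤ (1/2)[110 + √(12100 + 4·351120)] = (1/2)[110 + √1416580] ≈ (1/2)(110 + 1190.2017) = 650.1008.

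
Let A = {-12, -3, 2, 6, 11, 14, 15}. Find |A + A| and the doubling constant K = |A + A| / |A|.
K = |A + A| / |A| = 22/7

Enumerate A + A = {a + b : a, b ∈ A}. With |A| = 7, there are |A|^2 = 49 ordered sum pairs; collecting distinct values, A + A = {-24, -15, -10, -6, -1, 2, 3, 4, 8, 11, 12, 13, 16, 17, 20, 21, 22, 25, 26, 28, 29, 30}, so |A + A| = 22. Thus K = 22/7. For comparison, the minimum possible |A + A| over all 7-element sets is 2·7 − 1 = 13 (so min K = 13/7), attained only by arithmetic progressions.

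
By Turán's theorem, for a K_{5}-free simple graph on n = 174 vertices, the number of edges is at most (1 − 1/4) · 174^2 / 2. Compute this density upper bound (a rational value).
Turán density bound = (3/4) · 174^2/2 = 22707/2 ≈ 11353.5

Turán's theorem: ex(n, K_{r+1}) is achieved by the complete r-partite Turán graph T(n, r) with parts as balanced as possible, and is at most (1 − 1/r) · n^2/2. For r = 4, n = 174: the density bound is (3/4) · 30276/2 = 22707/2 ≈ 11353.5. The integer-valued extremum is e(T(174, 4)) = 11353, which is strictly less than the density bound 22707/2 since 4 ∤ 174 (the parts of T(174, 4) cannot all be equal).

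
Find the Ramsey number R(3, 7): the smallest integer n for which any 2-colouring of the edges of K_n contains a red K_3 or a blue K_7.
R(3, 7) = 23

Lower bound: an explicit 2-colouring of K_{22} (typically a Paley-type or other structured construction) avoids a red K_3 and a blue K_7, showing R(3, 7) > 22.
Upper bound: the simple Erdős–Szekeres recurrence only gives R(3, 7) ≤ 25; the tight bound R(3, 7) ≤ 23 requires a sharper case analysis (or computer search) of 2-colourings of K_{23}.
Hence R(3, 7) = 23.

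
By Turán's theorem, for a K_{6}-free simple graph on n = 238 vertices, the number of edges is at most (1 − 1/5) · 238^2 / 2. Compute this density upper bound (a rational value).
Turán density bound = (4/5) · 238^2/2 = 113288/5 ≈ 22657.6

Turán's theorem: ex(n, K_{r+1}) is achieved by the complete r-partite Turán graph T(n, r) with parts as balanced as possible, and is at most (1 − 1/r) · n^2/2. For r = 5, n = 238: the density bound is (4/5) · 56644/2 = 113288/5 ≈ 22657.6. The integer-valued extremum is e(T(238, 5)) = 22657, which is strictly less than the density bound 113288/5 since 5 ∤ 238 (the parts of T(238, 5) cannot all be equal).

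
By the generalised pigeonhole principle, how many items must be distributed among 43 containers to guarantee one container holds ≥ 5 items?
n = (5 − 1)·43 + 1 = 173

By the generalised pigeonhole principle, to guarantee some box contains ≥ r objects we need more than (r − 1) · k objects total. Threshold: n = (r − 1) · k + 1. With r = 5 and k = 43: n = 4 · 43 + 1 = 172 + 1 = 173. For n = 172 = 4 · 43, we can put exactly 4 objects in every box, avoiding 5 in any single one — so 173 is tight.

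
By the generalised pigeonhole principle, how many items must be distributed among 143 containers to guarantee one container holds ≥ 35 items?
n = (35 − 1)·143 + 1 = 4863

By the generalised pigeonhole principle, to guarantee some box contains ≥ r objects we need more than (r − 1) · k objects total. Threshold: n = (r − 1) · k + 1. With r = 35 and k = 143: n = 34 · 143 + 1 = 4862 + 1 = 4863. For n = 4862 = 34 · 143, we can put exactly 34 objects in every box, avoiding 35 in any single one — so 4863 is tight.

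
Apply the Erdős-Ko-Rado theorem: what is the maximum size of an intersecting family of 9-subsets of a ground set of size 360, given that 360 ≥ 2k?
max |F| = C(359, 8) = 6325926619596364

Erdős-Ko-Rado (1961): when n ≥ 2k, max |F| = C(n−1, k−1). The bound is attained by the star {A : i ∈ A} for any fixed i ∈ [n]. Here C(360−1, 9−1) = C(359, 8) = 6325926619596364.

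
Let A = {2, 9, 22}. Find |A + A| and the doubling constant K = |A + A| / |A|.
K = |A + A| / |A| = 6/3 = 2

Enumerate A + A = {a + b : a, b ∈ A}. With |A| = 3, there are |A|^2 = 9 ordered sum pairs; collecting distinct values, A + A = {4, 11, 18, 24, 31, 44}, so |A + A| = 6. Thus K = 6/3 = 2. For comparison, the minimum possible |A + A| over all 3-element sets is 2·3 − 1 = 5 (so min K = 5/3), attained only by arithmetic progressions.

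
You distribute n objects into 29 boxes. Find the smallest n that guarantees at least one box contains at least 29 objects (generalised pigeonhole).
n = (29 − 1)·29 + 1 = 813

By the generalised pigeonhole principle, to guarantee some box contains ≥ r objects we need more than (r − 1) · k objects total. Threshold: n = (r − 1) · k + 1. With r = 29 and k = 29: n = 28 · 29 + 1 = 812 + 1 = 813. For n = 812 = 28 · 29, we can put exactly 28 objects in every box, avoiding 29 in any single one — so 813 is tight.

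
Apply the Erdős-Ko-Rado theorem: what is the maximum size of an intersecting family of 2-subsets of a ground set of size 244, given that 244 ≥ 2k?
max |F| = C(243, 1) = 243

Erdős-Ko-Rado (1961): when n ≥ 2k, max |F| = C(n−1, k−1). The bound is attained by the star {A : i ∈ A} for any fixed i ∈ [n]. Here C(244−1, 2−1) = C(243, 1) = 243.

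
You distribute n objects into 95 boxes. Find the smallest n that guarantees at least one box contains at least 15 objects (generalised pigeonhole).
n = (15 − 1)·95 + 1 = 1331

By the generalised pigeonhole principle, to guarantee some box contains ≥ r objects we need more than (r − 1) · k objects total. Threshold: n = (r − 1) · k + 1. With r = 15 and k = 95: n = 14 · 95 + 1 = 1330 + 1 = 1331. For n = 1330 = 14 · 95, we can put exactly 14 objects in every box, avoiding 15 in any single one — so 1331 is tight.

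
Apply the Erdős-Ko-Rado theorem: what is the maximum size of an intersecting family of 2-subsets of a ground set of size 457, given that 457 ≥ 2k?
max |F| = C(456, 1) = 456

The Erdős-Ko-Rado theorem states: for n ≥ 2k, an intersecting family of k-subsets of an n-element set has size at most C(n − 1, k − 1), with equality for 'star' families {A ⊆ [n] : |A| = k, i ∈ A} (fix an element i). For n = 457, k = 2: C(456, 1) = 456.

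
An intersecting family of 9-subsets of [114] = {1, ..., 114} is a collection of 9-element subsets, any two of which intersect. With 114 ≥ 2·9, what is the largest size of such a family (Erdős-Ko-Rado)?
max |F| = C(113, 8) = 511718953482

The Erdős-Ko-Rado theorem states: for n ≥ 2k, an intersecting family of k-subsets of an n-element set has size at most C(n − 1, k − 1), with equality for 'star' families {A ⊆ [n] : |A| = k, i ∈ A} (fix an element i). For n = 114, k = 9: C(113, 8) = 511718953482.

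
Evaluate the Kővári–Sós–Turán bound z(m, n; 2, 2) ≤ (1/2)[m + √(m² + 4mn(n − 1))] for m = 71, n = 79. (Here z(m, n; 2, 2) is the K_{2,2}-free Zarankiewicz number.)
z(71, 79; 2, 2) ≤ (1/2)[71 + √(71² + 4·71·79·78)] = (1/2)[71 + √1755049] = 697.8913

Kővári–Sós–Turán: let r_1, ..., r_71 be the row sums and z = Σ r_i the total number of 1s. Each pair of columns can share at most one row with both entries 1 (else a 2×2 all-ones block appears), so Σ_i C(r_i, 2) ≤ C(79, 2) = 3081. By convexity Σ_i C(r_i, 2) ≥ 71·C(z/71, 2) = z(z − 71)/(2·71), giving z² − 71z − 71·79·78 ≤ 0 and hence z ≤ (1/2)[71 + √(5041 + 4·437502)] = (1/2)[71 + √1755049] ≈ (1/2)(71 + 1324.7826) = 697.8913.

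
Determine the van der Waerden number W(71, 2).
W(71, 2) = 71 + 1 = 72

A 2-term AP is any pair of integers, so a monochromatic 2-AP exists iff some colour is used at least twice. With 71 colours, the colouring i ↦ i on {1, ..., 71} uses each colour once, avoiding any monochromatic pair, so W(71, 2) > 71. For {1, ..., 72}, pigeonhole forces two integers of the same colour, which form a monochromatic 2-AP. Hence W(71, 2) = 72.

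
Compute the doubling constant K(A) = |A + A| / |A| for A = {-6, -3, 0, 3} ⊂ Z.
K = |A + A| / |A| = 7/4

Enumerate A + A = {a + b : a, b ∈ A}. With |A| = 4, there are |A|^2 = 16 ordered sum pairs; collecting distinct values, A + A = {-12, -9, -6, -3, 0, 3, 6}, so |A + A| = 7. Thus K = 7/4. Here |A + A| = 2|A| − 1 = 7, the minimum possible — so K = 7/4 is minimal, which holds iff A is an arithmetic progression.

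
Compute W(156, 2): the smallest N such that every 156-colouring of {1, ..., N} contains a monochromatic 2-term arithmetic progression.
W(156, 2) = 156 + 1 = 157

A 2-term AP is any pair of integers, so a monochromatic 2-AP exists iff some colour is used at least twice. With 156 colours, the colouring i ↦ i on {1, ..., 156} uses each colour once, avoiding any monochromatic pair, so W(156, 2) > 156. For {1, ..., 157}, pigeonhole forces two integers of the same colour, which form a monochromatic 2-AP. Hence W(156, 2) = 157.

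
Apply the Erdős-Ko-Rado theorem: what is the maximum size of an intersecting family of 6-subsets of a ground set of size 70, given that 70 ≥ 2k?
max |F| = C(69, 5) = 11238513

The Erdős-Ko-Rado theorem states: for n ≥ 2k, an intersecting family of k-subsets of an n-element set has size at most C(n − 1, k − 1), with equality for 'star' families {A ⊆ [n] : |A| = k, i ∈ A} (fix an element i). For n = 70, k = 6: C(69, 5) = 11238513.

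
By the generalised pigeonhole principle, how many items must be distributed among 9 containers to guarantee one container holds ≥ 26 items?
n = (26 − 1)·9 + 1 = 226

By the generalised pigeonhole principle, to guarantee some box contains ≥ r objects we need more than (r − 1) · k objects total. Threshold: n = (r − 1) · k + 1. With r = 26 and k = 9: n = 25 · 9 + 1 = 225 + 1 = 226. For n = 225 = 25 · 9, we can put exactly 25 objects in every box, avoiding 26 in any single one — so 226 is tight.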